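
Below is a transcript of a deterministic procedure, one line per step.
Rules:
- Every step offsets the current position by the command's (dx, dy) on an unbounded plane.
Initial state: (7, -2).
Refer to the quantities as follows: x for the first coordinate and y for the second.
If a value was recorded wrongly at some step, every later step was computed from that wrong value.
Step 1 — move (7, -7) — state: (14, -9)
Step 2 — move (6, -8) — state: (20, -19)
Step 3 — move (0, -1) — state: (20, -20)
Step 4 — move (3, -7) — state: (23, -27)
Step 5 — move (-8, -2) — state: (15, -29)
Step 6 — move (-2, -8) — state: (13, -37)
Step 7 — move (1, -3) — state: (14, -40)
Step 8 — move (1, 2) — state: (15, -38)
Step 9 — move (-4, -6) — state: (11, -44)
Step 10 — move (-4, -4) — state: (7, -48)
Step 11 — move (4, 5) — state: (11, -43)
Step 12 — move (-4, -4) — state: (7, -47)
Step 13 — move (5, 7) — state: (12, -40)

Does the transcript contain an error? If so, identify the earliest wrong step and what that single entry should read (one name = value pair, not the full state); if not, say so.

step 2, y = -17

step 1: x = 7 + (7) = 14, y = -2 + (-7) = -9 -> agrees with the transcript
step 2: x = 14 + (6) = 20, y = -9 + (-8) = -17 -> not what was recorded
The earliest wrong entry is at step 2: it should read y = -17.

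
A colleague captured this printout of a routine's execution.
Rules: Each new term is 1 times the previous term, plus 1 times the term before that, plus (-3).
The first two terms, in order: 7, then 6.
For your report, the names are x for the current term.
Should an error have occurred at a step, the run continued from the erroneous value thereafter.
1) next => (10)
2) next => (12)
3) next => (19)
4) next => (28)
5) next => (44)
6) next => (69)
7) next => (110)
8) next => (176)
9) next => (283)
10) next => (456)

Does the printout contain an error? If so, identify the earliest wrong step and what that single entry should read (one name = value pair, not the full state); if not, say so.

Recomputing the run from the initial state:
step 1: x = 10
step 2: x = 13
step 3: x = 20
step 4: x = 30
step 5: x = 47
step 6: x = 74
step 7: x = 118
step 8: x = 189
step 9: x = 304
step 10: x = 490
The first disagreement with the printout is at step 2, where the value should be x = 13.

step 2, x = 13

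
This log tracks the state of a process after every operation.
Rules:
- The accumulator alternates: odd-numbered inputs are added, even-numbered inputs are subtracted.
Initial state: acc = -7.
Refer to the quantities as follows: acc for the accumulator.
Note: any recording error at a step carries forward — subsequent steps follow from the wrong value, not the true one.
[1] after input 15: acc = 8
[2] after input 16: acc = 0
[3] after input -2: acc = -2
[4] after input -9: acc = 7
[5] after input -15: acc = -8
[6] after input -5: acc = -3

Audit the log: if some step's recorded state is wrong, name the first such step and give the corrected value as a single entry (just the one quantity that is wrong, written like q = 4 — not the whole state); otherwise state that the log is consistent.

Recomputing the run from the initial state:
step 1: acc = 8
step 2: acc = -8
step 3: acc = -10
step 4: acc = -1
step 5: acc = -16
step 6: acc = -11
The first disagreement with the log is at step 2, where the value should be acc = -8.

step 2, acc = -8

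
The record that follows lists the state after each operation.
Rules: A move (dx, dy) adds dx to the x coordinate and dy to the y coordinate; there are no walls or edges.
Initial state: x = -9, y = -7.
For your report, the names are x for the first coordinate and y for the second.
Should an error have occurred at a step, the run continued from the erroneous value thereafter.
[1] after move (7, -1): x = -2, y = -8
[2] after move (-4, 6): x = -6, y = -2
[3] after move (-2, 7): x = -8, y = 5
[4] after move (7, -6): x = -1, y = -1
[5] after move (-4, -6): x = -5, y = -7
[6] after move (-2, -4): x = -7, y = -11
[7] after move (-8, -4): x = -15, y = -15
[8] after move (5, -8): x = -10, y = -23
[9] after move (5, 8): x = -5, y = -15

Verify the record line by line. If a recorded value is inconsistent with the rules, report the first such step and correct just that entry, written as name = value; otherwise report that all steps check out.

no error

Recomputing the run from the initial state:
step 1: x = -2, y = -8
step 2: x = -6, y = -2
step 3: x = -8, y = 5
step 4: x = -1, y = -1
step 5: x = -5, y = -7
step 6: x = -7, y = -11
step 7: x = -15, y = -15
step 8: x = -10, y = -23
step 9: x = -5, y = -15
This matches the record at every step.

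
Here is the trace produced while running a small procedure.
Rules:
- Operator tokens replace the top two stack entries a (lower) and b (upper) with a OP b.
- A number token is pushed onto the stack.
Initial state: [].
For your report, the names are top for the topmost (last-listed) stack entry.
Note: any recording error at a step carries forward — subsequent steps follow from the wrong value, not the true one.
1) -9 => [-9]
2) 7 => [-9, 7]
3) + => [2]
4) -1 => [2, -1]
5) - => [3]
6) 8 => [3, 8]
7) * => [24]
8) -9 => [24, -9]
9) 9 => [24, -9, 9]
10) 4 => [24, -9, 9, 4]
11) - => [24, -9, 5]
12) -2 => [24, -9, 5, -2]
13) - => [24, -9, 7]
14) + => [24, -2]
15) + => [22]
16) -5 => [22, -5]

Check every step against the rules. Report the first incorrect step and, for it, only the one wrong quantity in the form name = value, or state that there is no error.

Step 1: push -9: top = -9 — same as recorded.
Step 2: push 7: top = 7 — in agreement.
Step 3: -9 + 7 = -2 — not what was recorded.
That makes step 3 the first incorrect line — top = -2 is what it should show.

step 3, top = -2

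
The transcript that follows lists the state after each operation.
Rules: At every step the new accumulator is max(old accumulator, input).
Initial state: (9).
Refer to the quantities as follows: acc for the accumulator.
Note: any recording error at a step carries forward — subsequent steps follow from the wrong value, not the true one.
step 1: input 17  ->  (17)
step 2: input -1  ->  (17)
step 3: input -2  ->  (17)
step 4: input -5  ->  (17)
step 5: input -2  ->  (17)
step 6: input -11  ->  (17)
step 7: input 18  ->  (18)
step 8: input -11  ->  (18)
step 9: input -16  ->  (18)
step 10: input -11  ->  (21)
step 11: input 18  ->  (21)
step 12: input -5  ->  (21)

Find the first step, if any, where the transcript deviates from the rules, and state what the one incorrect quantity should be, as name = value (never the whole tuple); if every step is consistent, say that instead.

step 10, acc = 18

Recomputing the run from the initial state:
step 1: acc = 17
step 2: acc = 17
step 3: acc = 17
step 4: acc = 17
step 5: acc = 17
step 6: acc = 17
step 7: acc = 18
step 8: acc = 18
step 9: acc = 18
step 10: acc = 18
step 11: acc = 18
step 12: acc = 18
The first disagreement with the transcript is at step 10, where the value should be acc = 18.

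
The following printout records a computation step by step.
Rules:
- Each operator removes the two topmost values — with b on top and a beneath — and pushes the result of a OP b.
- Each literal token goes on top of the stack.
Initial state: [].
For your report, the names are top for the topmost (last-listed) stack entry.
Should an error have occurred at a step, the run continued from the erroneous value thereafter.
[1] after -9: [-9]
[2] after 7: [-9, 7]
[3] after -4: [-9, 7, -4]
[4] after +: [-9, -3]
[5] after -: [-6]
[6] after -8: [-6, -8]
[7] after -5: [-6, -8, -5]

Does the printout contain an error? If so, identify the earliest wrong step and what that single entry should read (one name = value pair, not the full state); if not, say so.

step 4, top = 3

Step 1: push -9: top = -9 — same as recorded.
Step 2: push 7: top = 7 — same as recorded.
Step 3: push -4: top = -4 — matches.
Step 4: 7 + -4 = 3 — the printout has a different value.
Conclusion: step 4 carries the first error; the entry should be top = 3.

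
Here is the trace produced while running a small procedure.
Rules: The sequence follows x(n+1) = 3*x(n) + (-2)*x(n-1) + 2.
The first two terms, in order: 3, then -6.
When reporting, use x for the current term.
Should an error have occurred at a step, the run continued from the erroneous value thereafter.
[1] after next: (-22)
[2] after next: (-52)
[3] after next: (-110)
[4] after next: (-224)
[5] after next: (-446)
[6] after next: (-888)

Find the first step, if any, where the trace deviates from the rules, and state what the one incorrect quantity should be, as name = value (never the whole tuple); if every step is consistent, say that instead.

step 5, x = -450

step 1: x = 3*(-6) + (-2)*(3) + (2) = -22 -> verified
step 2: x = 3*(-22) + (-2)*(-6) + (2) = -52 -> confirmed correct
step 3: x = 3*(-52) + (-2)*(-22) + (2) = -110 -> agrees with the trace
step 4: x = 3*(-110) + (-2)*(-52) + (2) = -224 -> confirmed correct
step 5: x = 3*(-224) + (-2)*(-110) + (2) = -450 -> the trace has a different value
The earliest wrong entry is at step 5: it should read x = -450.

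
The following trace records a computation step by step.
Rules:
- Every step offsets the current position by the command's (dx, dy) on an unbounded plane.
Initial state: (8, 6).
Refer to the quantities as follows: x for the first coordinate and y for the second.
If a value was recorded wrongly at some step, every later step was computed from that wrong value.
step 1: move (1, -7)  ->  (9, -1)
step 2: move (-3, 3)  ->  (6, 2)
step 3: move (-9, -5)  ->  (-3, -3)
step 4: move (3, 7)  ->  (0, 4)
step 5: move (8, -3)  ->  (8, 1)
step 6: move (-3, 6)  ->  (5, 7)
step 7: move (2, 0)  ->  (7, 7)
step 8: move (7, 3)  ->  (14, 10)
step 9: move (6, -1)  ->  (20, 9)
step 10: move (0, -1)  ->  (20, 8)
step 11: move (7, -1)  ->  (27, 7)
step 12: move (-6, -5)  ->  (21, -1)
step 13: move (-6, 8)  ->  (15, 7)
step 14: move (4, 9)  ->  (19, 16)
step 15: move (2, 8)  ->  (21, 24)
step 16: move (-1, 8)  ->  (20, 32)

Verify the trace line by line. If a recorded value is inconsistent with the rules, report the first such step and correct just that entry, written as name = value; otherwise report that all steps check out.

step 12, y = 2

1. x = 8 + (1) = 9, y = 6 + (-7) = -1 (agrees with the trace)
2. x = 9 + (-3) = 6, y = -1 + (3) = 2 (agrees with the trace)
3. x = 6 + (-9) = -3, y = 2 + (-5) = -3 (checks out)
4. x = -3 + (3) = 0, y = -3 + (7) = 4 (same as recorded)
5. x = 0 + (8) = 8, y = 4 + (-3) = 1 (agrees with the trace)
6. x = 8 + (-3) = 5, y = 1 + (6) = 7 (consistent with the trace)
7. x = 5 + (2) = 7, y = 7 + (0) = 7 (consistent with the trace)
8. x = 7 + (7) = 14, y = 7 + (3) = 10 (exactly as logged)
9. x = 14 + (6) = 20, y = 10 + (-1) = 9 (no discrepancy)
10. x = 20 + (0) = 20, y = 9 + (-1) = 8 (checks out)
11. x = 20 + (7) = 27, y = 8 + (-1) = 7 (no discrepancy)
12. x = 27 + (-6) = 21, y = 7 + (-5) = 2 (a discrepancy with the trace)
First deviation found at step 12; the corrected entry is y = 2.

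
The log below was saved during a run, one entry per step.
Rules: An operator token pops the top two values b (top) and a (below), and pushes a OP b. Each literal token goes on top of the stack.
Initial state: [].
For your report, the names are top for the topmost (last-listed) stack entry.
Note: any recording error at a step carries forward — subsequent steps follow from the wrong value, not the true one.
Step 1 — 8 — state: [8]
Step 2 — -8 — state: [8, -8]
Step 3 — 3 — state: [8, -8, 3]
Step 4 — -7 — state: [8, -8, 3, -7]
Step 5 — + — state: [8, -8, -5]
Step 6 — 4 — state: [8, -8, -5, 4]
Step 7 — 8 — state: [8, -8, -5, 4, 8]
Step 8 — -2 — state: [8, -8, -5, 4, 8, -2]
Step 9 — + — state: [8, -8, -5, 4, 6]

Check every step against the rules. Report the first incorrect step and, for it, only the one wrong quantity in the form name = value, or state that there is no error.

Step 1: push 8: top = 8 — same as recorded.
Step 2: push -8: top = -8 — checks out.
Step 3: push 3: top = 3 — verified.
Step 4: push -7: top = -7 — exactly as logged.
Step 5: 3 + -7 = -4 — the recorded entry deviates here.
The audit stops at step 5: the recorded entry is wrong and should be top = -4.

step 5, top = -4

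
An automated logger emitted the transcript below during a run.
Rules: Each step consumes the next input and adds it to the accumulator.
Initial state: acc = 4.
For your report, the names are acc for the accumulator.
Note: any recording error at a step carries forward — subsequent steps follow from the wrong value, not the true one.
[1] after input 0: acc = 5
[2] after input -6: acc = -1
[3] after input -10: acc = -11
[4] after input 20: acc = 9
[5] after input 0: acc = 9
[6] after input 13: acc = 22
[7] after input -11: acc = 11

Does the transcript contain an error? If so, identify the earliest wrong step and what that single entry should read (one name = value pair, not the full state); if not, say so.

Recomputing the run from the initial state:
step 1: acc = 4
step 2: acc = -2
step 3: acc = -12
step 4: acc = 8
step 5: acc = 8
step 6: acc = 21
step 7: acc = 10
The first disagreement with the transcript is at step 1, where the value should be acc = 4.

step 1, acc = 4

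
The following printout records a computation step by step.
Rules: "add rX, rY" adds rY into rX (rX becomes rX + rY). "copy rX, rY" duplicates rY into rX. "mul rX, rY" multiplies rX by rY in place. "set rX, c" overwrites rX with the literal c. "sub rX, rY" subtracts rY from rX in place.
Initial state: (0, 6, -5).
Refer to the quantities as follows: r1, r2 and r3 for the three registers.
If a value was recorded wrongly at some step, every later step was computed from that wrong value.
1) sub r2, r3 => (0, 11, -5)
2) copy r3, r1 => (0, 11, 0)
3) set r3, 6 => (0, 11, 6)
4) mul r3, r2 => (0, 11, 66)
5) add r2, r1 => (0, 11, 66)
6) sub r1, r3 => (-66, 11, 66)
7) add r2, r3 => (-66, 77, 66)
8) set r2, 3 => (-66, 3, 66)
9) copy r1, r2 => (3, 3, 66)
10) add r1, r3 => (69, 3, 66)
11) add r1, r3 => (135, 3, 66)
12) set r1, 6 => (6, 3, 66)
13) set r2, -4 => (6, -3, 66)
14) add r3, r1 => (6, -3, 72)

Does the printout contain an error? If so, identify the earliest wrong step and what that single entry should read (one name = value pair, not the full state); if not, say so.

step 13, r2 = -4

Step 1: r2 = 6 - -5 = 11 — consistent with the printout.
Step 2: r3 = 0 — agrees with the printout.
Step 3: r3 = 6 — in agreement.
Step 4: r3 = 6 * 11 = 66 — same as recorded.
Step 5: r2 = 11 + 0 = 11 — same as recorded.
Step 6: r1 = 0 - 66 = -66 — in agreement.
Step 7: r2 = 11 + 66 = 77 — checks out.
Step 8: r2 = 3 — confirmed correct.
Step 9: r1 = 3 — matches.
Step 10: r1 = 3 + 66 = 69 — exactly as logged.
Step 11: r1 = 69 + 66 = 135 — in agreement.
Step 12: r1 = 6 — matches.
Step 13: r2 = -4 — a discrepancy with the printout.
Step 13 is the first one off; corrected, r2 = -4.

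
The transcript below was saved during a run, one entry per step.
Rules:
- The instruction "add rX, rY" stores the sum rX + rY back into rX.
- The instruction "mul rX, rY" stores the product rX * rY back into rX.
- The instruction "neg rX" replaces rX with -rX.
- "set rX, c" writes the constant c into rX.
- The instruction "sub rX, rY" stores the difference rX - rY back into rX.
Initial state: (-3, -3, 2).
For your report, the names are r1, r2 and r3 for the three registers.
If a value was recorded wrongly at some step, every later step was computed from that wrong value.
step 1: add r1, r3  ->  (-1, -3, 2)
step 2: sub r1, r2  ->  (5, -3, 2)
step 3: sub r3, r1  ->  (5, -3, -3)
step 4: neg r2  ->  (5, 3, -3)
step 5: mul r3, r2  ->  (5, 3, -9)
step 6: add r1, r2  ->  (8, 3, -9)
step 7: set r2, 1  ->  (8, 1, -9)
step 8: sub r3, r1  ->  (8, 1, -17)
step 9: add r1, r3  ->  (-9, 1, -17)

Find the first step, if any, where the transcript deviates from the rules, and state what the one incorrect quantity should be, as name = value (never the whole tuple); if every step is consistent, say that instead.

step 2, r1 = 2

Step 1: r1 = -3 + 2 = -1 — confirmed correct.
Step 2: r1 = -1 - -3 = 2 — first mismatch against the transcript.
That makes step 2 the first incorrect line — r1 = 2 is what it should show.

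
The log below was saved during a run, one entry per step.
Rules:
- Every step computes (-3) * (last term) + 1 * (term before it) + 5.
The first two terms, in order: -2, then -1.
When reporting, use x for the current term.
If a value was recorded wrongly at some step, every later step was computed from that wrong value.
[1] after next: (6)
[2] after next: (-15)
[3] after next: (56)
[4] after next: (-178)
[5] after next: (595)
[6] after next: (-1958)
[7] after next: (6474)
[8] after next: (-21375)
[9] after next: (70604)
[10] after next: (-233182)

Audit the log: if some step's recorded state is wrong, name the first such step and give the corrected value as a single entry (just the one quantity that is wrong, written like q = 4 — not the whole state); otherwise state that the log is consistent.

step 2, x = -14

Step 1: x = -3*(-1) + (1)*(-2) + (5) = 6 — consistent with the log.
Step 2: x = -3*(6) + (1)*(-1) + (5) = -14 — the log has a different value.
So the first discrepancy is step 2, where the right value is x = -14.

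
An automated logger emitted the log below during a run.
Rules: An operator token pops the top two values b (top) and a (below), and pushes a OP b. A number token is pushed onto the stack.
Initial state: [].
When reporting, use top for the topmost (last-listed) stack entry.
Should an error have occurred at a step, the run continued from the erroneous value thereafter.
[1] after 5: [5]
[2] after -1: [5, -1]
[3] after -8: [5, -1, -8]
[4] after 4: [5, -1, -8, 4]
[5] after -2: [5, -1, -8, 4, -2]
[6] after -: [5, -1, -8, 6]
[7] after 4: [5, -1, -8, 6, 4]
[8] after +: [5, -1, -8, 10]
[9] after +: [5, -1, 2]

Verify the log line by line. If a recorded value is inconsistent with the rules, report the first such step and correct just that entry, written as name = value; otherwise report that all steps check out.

Recomputing the run from the initial state:
step 1: [5]
step 2: [5, -1]
step 3: [5, -1, -8]
step 4: [5, -1, -8, 4]
step 5: [5, -1, -8, 4, -2]
step 6: [5, -1, -8, 6]
step 7: [5, -1, -8, 6, 4]
step 8: [5, -1, -8, 10]
step 9: [5, -1, 2]
This matches the log at every step.

no error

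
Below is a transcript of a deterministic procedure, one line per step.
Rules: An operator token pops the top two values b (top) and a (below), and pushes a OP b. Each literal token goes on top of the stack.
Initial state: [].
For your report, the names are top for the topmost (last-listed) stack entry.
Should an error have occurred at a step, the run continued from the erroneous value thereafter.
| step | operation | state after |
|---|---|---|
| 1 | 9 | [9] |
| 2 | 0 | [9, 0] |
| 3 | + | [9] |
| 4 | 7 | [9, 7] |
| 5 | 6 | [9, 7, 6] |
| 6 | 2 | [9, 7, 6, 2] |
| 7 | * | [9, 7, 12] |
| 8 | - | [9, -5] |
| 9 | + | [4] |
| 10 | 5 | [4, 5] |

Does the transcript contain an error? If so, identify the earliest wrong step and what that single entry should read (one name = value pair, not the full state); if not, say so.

step 1: push 9: top = 9 -> same as recorded
step 2: push 0: top = 0 -> checks out
step 3: 9 + 0 = 9 -> agrees with the transcript
step 4: push 7: top = 7 -> matches
step 5: push 6: top = 6 -> consistent with the transcript
step 6: push 2: top = 2 -> exactly as logged
step 7: 6 * 2 = 12 -> in agreement
step 8: 7 - 12 = -5 -> agrees with the transcript
step 9: 9 + -5 = 4 -> exactly as logged
step 10: push 5: top = 5 -> same as recorded
All steps check out; nothing to correct.

no error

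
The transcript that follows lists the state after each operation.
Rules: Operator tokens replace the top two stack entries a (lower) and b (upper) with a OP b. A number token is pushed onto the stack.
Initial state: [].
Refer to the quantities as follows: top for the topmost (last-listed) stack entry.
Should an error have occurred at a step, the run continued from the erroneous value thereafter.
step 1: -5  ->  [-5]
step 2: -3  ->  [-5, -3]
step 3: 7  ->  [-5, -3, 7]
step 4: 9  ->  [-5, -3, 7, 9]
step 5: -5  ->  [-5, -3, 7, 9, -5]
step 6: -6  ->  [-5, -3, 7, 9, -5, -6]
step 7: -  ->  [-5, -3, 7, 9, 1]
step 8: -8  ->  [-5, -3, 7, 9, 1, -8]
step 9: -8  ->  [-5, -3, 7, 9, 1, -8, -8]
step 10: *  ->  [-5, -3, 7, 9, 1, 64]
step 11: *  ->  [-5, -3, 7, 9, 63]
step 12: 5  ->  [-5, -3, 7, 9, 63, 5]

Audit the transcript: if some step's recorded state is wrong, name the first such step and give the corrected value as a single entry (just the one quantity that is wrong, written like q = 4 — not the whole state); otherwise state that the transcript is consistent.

step 11, top = 64

Recomputing the run from the initial state:
step 1: [-5]
step 2: [-5, -3]
step 3: [-5, -3, 7]
step 4: [-5, -3, 7, 9]
step 5: [-5, -3, 7, 9, -5]
step 6: [-5, -3, 7, 9, -5, -6]
step 7: [-5, -3, 7, 9, 1]
step 8: [-5, -3, 7, 9, 1, -8]
step 9: [-5, -3, 7, 9, 1, -8, -8]
step 10: [-5, -3, 7, 9, 1, 64]
step 11: [-5, -3, 7, 9, 64]
step 12: [-5, -3, 7, 9, 64, 5]
The first disagreement with the transcript is at step 11, where the value should be top = 64.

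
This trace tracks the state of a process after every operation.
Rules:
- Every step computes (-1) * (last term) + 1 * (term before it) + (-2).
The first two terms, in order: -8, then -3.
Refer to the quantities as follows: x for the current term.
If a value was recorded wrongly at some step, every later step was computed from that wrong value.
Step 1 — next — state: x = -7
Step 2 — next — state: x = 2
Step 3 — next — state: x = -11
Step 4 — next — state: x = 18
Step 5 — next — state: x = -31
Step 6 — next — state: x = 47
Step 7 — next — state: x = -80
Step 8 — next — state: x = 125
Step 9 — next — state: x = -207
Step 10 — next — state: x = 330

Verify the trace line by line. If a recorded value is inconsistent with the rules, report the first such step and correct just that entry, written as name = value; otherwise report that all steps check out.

Recomputing the run from the initial state:
step 1: x = -7
step 2: x = 2
step 3: x = -11
step 4: x = 11
step 5: x = -24
step 6: x = 33
step 7: x = -59
step 8: x = 90
step 9: x = -151
step 10: x = 239
The first disagreement with the trace is at step 4, where the value should be x = 11.

step 4, x = 11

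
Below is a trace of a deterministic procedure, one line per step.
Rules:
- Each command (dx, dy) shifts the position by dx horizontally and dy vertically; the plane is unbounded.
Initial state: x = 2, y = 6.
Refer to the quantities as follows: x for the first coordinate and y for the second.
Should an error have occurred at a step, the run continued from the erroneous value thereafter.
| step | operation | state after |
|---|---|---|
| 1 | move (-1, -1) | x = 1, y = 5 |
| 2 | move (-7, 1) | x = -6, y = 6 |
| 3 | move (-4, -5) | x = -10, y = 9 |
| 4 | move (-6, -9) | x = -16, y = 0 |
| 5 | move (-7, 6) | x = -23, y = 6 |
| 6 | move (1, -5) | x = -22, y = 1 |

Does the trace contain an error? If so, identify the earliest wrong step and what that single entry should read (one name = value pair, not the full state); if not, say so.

1. x = 2 + (-1) = 1, y = 6 + (-1) = 5 (no discrepancy)
2. x = 1 + (-7) = -6, y = 5 + (1) = 6 (checks out)
3. x = -6 + (-4) = -10, y = 6 + (-5) = 1 (the entry is off here)
The audit stops at step 3: the recorded entry is wrong and should be y = 1.

step 3, y = 1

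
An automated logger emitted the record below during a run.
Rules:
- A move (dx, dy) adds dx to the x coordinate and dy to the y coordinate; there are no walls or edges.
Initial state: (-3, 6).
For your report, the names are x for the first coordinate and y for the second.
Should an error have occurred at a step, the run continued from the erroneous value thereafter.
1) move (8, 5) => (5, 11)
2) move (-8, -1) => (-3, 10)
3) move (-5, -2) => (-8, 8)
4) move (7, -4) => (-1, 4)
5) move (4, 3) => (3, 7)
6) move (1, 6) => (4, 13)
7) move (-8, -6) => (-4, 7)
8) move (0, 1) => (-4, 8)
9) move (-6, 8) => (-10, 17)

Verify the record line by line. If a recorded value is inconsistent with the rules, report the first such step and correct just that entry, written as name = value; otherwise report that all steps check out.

step 9, y = 16

Recomputing the run from the initial state:
step 1: x = 5, y = 11
step 2: x = -3, y = 10
step 3: x = -8, y = 8
step 4: x = -1, y = 4
step 5: x = 3, y = 7
step 6: x = 4, y = 13
step 7: x = -4, y = 7
step 8: x = -4, y = 8
step 9: x = -10, y = 16
The first disagreement with the record is at step 9, where the value should be y = 16.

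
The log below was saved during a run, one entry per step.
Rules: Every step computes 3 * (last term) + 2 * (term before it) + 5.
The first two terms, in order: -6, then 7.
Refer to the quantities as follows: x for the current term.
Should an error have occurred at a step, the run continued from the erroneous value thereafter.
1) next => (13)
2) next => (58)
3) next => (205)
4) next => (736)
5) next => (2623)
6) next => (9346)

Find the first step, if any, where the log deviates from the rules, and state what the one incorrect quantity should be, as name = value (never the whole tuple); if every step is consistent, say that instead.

Step 1: x = 3*(7) + (2)*(-6) + (5) = 14 — first mismatch against the log.
Step 1 is the first one off; corrected, x = 14.

step 1, x = 14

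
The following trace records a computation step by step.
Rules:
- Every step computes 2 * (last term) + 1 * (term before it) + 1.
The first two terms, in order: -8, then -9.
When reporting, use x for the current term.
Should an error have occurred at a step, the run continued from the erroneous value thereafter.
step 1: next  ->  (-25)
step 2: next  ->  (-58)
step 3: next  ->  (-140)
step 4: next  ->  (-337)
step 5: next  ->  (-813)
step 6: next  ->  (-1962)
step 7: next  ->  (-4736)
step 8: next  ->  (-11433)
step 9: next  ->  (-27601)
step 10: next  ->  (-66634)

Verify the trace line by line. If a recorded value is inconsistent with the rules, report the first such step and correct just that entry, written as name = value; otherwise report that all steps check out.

no error

Recomputing the run from the initial state:
step 1: x = -25
step 2: x = -58
step 3: x = -140
step 4: x = -337
step 5: x = -813
step 6: x = -1962
step 7: x = -4736
step 8: x = -11433
step 9: x = -27601
step 10: x = -66634
This matches the trace at every step.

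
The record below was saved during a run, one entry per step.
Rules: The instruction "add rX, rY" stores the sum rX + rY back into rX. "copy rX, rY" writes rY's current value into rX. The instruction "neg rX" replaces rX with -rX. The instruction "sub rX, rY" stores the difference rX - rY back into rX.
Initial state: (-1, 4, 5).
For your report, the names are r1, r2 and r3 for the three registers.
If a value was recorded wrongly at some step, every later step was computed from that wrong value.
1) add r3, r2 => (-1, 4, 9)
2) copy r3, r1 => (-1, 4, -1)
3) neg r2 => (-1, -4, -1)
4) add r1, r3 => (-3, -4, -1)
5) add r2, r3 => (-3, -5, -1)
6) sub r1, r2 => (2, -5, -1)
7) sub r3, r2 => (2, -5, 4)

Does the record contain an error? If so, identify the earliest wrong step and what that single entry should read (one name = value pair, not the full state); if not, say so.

step 4, r1 = -2

1. r3 = 5 + 4 = 9 (checks out)
2. r3 = -1 (consistent with the record)
3. r2 = -(4) = -4 (verified)
4. r1 = -1 + -1 = -2 (the record disagrees here)
Step 4 is the first one off; corrected, r1 = -2.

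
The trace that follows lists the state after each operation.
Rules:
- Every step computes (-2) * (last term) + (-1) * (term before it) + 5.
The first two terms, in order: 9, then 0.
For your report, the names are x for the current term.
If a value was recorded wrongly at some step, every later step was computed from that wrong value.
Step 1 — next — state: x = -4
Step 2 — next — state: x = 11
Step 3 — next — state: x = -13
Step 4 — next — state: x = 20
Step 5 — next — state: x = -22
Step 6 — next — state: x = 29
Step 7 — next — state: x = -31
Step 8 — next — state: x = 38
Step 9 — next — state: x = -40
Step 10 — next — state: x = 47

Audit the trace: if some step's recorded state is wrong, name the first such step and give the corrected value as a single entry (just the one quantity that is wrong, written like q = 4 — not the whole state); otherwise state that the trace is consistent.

Recomputing the run from the initial state:
step 1: x = -4
step 2: x = 13
step 3: x = -17
step 4: x = 26
step 5: x = -30
step 6: x = 39
step 7: x = -43
step 8: x = 52
step 9: x = -56
step 10: x = 65
The first disagreement with the trace is at step 2, where the value should be x = 13.

step 2, x = 13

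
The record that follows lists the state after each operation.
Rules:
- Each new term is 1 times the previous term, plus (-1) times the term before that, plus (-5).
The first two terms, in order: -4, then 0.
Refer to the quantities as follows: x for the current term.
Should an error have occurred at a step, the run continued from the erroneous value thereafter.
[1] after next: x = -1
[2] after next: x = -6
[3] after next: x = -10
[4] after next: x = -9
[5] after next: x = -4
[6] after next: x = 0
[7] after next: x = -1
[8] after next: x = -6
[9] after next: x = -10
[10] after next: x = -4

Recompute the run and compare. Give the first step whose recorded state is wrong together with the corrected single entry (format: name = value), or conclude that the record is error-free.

step 10, x = -9

Recomputing the run from the initial state:
step 1: x = -1
step 2: x = -6
step 3: x = -10
step 4: x = -9
step 5: x = -4
step 6: x = 0
step 7: x = -1
step 8: x = -6
step 9: x = -10
step 10: x = -9
The first disagreement with the record is at step 10, where the value should be x = -9.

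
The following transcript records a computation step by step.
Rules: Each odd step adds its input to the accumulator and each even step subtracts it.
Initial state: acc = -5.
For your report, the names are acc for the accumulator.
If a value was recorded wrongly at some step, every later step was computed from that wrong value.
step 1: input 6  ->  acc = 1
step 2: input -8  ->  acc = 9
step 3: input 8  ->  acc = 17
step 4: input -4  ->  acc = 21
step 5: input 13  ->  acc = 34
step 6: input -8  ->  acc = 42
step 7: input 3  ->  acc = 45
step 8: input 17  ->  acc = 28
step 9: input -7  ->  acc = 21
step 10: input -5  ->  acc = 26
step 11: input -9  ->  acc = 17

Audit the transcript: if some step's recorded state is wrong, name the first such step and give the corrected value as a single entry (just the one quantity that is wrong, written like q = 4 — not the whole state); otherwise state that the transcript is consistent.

no error

1. acc = -5 + 6 = 1 (confirmed correct)
2. acc = 1 - -8 = 9 (verified)
3. acc = 9 + 8 = 17 (no discrepancy)
4. acc = 17 - -4 = 21 (confirmed correct)
5. acc = 21 + 13 = 34 (no discrepancy)
6. acc = 34 - -8 = 42 (consistent with the transcript)
7. acc = 42 + 3 = 45 (no discrepancy)
8. acc = 45 - 17 = 28 (same as recorded)
9. acc = 28 + -7 = 21 (confirmed correct)
10. acc = 21 - -5 = 26 (confirmed correct)
11. acc = 26 + -9 = 17 (in agreement)
Nothing is out of place; the run is error-free.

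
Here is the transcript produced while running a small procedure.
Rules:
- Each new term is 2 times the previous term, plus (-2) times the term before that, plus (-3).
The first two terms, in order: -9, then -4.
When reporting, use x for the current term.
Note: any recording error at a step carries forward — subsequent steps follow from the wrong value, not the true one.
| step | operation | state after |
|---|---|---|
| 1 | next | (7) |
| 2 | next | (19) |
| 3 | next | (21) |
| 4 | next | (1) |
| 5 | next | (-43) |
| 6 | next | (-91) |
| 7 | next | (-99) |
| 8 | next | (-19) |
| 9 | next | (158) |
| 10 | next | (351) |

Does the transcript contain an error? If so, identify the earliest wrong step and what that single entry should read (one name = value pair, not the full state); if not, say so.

step 9, x = 157

Step 1: x = 2*(-4) + (-2)*(-9) + (-3) = 7 — exactly as logged.
Step 2: x = 2*(7) + (-2)*(-4) + (-3) = 19 — consistent with the transcript.
Step 3: x = 2*(19) + (-2)*(7) + (-3) = 21 — same as recorded.
Step 4: x = 2*(21) + (-2)*(19) + (-3) = 1 — consistent with the transcript.
Step 5: x = 2*(1) + (-2)*(21) + (-3) = -43 — verified.
Step 6: x = 2*(-43) + (-2)*(1) + (-3) = -91 — consistent with the transcript.
Step 7: x = 2*(-91) + (-2)*(-43) + (-3) = -99 — verified.
Step 8: x = 2*(-99) + (-2)*(-91) + (-3) = -19 — verified.
Step 9: x = 2*(-19) + (-2)*(-99) + (-3) = 157 — this is not what the transcript shows.
First deviation found at step 9; the corrected entry is x = 157.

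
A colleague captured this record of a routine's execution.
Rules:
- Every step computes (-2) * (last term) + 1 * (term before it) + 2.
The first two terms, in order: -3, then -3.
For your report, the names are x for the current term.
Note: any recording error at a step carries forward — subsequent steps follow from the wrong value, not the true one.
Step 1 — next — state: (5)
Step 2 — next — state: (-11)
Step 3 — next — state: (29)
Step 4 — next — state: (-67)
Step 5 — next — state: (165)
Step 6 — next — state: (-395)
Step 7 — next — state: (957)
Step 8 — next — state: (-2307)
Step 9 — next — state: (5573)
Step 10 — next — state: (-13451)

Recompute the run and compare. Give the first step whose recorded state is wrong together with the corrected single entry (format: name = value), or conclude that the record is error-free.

no error

Recomputing the run from the initial state:
step 1: x = 5
step 2: x = -11
step 3: x = 29
step 4: x = -67
step 5: x = 165
step 6: x = -395
step 7: x = 957
step 8: x = -2307
step 9: x = 5573
step 10: x = -13451
This matches the record at every step.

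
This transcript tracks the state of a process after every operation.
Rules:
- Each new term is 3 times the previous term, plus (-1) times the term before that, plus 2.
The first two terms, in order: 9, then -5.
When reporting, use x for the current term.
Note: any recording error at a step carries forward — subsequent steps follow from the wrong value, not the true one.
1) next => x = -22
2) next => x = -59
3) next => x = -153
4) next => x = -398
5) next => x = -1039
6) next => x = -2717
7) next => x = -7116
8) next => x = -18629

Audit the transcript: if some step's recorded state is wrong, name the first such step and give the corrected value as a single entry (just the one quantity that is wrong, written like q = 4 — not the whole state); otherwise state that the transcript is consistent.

step 1: x = 3*(-5) + (-1)*(9) + (2) = -22 -> no discrepancy
step 2: x = 3*(-22) + (-1)*(-5) + (2) = -59 -> no discrepancy
step 3: x = 3*(-59) + (-1)*(-22) + (2) = -153 -> same as recorded
step 4: x = 3*(-153) + (-1)*(-59) + (2) = -398 -> checks out
step 5: x = 3*(-398) + (-1)*(-153) + (2) = -1039 -> same as recorded
step 6: x = 3*(-1039) + (-1)*(-398) + (2) = -2717 -> checks out
step 7: x = 3*(-2717) + (-1)*(-1039) + (2) = -7110 -> not what was recorded
First deviation found at step 7; the corrected entry is x = -7110.

step 7, x = -7110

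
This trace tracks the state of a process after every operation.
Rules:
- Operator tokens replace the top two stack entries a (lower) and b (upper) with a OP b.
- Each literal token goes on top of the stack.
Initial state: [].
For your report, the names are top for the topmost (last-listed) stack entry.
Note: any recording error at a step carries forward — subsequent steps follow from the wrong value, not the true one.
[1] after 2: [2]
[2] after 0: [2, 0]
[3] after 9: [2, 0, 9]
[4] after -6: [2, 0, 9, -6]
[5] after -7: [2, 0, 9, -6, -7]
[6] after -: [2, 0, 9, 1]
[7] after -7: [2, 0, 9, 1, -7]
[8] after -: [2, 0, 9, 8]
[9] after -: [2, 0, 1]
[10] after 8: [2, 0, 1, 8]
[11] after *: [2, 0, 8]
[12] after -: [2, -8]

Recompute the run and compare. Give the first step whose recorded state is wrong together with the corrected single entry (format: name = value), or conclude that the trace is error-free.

no error

step 1: push 2: top = 2 -> matches
step 2: push 0: top = 0 -> exactly as logged
step 3: push 9: top = 9 -> confirmed correct
step 4: push -6: top = -6 -> in agreement
step 5: push -7: top = -7 -> checks out
step 6: -6 - -7 = 1 -> in agreement
step 7: push -7: top = -7 -> verified
step 8: 1 - -7 = 8 -> in agreement
step 9: 9 - 8 = 1 -> consistent with the trace
step 10: push 8: top = 8 -> no discrepancy
step 11: 1 * 8 = 8 -> in agreement
step 12: 0 - 8 = -8 -> matches
Each recorded entry agrees with the recomputation.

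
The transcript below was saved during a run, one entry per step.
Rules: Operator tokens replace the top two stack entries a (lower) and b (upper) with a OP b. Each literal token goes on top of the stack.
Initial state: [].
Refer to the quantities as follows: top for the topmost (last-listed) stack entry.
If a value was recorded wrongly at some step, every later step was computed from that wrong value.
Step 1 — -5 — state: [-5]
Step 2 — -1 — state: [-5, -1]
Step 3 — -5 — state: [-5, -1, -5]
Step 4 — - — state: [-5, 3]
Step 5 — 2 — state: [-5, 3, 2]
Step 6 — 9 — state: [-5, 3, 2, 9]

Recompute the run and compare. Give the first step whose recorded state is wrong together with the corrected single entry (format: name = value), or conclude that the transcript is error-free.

Step 1: push -5: top = -5 — in agreement.
Step 2: push -1: top = -1 — consistent with the transcript.
Step 3: push -5: top = -5 — in agreement.
Step 4: -1 - -5 = 4 — the transcript disagrees here.
So the first discrepancy is step 4, where the right value is top = 4.

step 4, top = 4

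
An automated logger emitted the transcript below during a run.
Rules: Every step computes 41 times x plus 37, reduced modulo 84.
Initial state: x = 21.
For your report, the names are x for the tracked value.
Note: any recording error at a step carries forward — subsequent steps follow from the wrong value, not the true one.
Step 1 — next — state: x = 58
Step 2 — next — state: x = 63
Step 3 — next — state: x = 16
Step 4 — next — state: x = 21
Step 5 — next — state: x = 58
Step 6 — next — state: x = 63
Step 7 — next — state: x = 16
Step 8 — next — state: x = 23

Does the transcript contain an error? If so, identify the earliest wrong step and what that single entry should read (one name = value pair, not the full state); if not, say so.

step 1: x = (41*21 + 37) mod 84 = 58 -> same as recorded
step 2: x = (41*58 + 37) mod 84 = 63 -> no discrepancy
step 3: x = (41*63 + 37) mod 84 = 16 -> exactly as logged
step 4: x = (41*16 + 37) mod 84 = 21 -> exactly as logged
step 5: x = (41*21 + 37) mod 84 = 58 -> no discrepancy
step 6: x = (41*58 + 37) mod 84 = 63 -> consistent with the transcript
step 7: x = (41*63 + 37) mod 84 = 16 -> exactly as logged
step 8: x = (41*16 + 37) mod 84 = 21 -> the transcript disagrees here
That makes step 8 the first incorrect line — x = 21 is what it should show.

step 8, x = 21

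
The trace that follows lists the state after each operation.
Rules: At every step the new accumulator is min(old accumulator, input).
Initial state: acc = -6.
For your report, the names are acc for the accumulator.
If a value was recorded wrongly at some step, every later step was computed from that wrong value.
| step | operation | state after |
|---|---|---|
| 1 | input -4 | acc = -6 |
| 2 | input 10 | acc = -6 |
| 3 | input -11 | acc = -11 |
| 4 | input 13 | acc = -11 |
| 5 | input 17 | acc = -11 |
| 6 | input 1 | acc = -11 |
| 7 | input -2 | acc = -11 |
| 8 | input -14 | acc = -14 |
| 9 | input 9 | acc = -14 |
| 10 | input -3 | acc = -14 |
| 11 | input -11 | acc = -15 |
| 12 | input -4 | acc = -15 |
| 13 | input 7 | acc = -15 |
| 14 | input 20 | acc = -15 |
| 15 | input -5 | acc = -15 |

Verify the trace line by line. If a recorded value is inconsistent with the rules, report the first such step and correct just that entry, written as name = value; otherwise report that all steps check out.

step 11, acc = -14

Recomputing the run from the initial state:
step 1: acc = -6
step 2: acc = -6
step 3: acc = -11
step 4: acc = -11
step 5: acc = -11
step 6: acc = -11
step 7: acc = -11
step 8: acc = -14
step 9: acc = -14
step 10: acc = -14
step 11: acc = -14
step 12: acc = -14
step 13: acc = -14
step 14: acc = -14
step 15: acc = -14
The first disagreement with the trace is at step 11, where the value should be acc = -14.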